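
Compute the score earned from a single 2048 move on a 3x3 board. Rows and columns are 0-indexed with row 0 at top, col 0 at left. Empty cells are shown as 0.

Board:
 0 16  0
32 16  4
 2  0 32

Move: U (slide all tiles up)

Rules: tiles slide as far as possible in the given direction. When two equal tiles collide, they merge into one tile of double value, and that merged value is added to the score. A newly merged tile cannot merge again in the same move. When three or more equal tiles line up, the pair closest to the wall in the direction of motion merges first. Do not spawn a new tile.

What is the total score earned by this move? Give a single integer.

Slide up:
col 0: [0, 32, 2] -> [32, 2, 0]  score +0 (running 0)
col 1: [16, 16, 0] -> [32, 0, 0]  score +32 (running 32)
col 2: [0, 4, 32] -> [4, 32, 0]  score +0 (running 32)
Board after move:
32 32  4
 2  0 32
 0  0  0

Answer: 32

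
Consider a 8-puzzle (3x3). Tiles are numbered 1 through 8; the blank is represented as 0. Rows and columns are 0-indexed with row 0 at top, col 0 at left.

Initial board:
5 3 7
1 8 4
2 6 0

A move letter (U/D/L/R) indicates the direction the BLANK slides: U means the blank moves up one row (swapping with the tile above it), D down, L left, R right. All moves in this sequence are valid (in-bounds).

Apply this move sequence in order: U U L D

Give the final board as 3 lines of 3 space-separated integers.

Answer: 5 8 3
1 0 7
2 6 4

Derivation:
After move 1 (U):
5 3 7
1 8 0
2 6 4

After move 2 (U):
5 3 0
1 8 7
2 6 4

After move 3 (L):
5 0 3
1 8 7
2 6 4

After move 4 (D):
5 8 3
1 0 7
2 6 4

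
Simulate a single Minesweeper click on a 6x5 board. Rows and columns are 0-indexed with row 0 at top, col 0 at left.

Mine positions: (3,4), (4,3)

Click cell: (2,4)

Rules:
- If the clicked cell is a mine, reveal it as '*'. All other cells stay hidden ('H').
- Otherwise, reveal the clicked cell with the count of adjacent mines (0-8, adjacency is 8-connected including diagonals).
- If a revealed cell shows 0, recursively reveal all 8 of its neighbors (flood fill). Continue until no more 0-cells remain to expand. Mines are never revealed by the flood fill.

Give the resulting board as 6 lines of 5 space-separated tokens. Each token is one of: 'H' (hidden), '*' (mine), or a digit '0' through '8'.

H H H H H
H H H H H
H H H H 1
H H H H H
H H H H H
H H H H H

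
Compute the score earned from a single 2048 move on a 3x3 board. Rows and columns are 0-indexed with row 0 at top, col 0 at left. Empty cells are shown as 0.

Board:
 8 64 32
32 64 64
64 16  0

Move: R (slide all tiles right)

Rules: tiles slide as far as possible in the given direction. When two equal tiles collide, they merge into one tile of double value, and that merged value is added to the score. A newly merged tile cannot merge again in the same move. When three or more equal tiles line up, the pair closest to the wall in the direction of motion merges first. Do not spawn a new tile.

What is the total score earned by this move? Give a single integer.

Answer: 128

Derivation:
Slide right:
row 0: [8, 64, 32] -> [8, 64, 32]  score +0 (running 0)
row 1: [32, 64, 64] -> [0, 32, 128]  score +128 (running 128)
row 2: [64, 16, 0] -> [0, 64, 16]  score +0 (running 128)
Board after move:
  8  64  32
  0  32 128
  0  64  16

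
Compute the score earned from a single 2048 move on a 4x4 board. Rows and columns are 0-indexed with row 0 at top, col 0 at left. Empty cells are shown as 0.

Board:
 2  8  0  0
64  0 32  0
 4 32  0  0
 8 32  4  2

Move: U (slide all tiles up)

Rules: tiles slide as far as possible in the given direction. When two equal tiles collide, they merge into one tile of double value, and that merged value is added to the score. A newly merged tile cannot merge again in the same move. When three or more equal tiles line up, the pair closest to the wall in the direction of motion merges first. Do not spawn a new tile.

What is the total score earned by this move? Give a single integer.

Answer: 64

Derivation:
Slide up:
col 0: [2, 64, 4, 8] -> [2, 64, 4, 8]  score +0 (running 0)
col 1: [8, 0, 32, 32] -> [8, 64, 0, 0]  score +64 (running 64)
col 2: [0, 32, 0, 4] -> [32, 4, 0, 0]  score +0 (running 64)
col 3: [0, 0, 0, 2] -> [2, 0, 0, 0]  score +0 (running 64)
Board after move:
 2  8 32  2
64 64  4  0
 4  0  0  0
 8  0  0  0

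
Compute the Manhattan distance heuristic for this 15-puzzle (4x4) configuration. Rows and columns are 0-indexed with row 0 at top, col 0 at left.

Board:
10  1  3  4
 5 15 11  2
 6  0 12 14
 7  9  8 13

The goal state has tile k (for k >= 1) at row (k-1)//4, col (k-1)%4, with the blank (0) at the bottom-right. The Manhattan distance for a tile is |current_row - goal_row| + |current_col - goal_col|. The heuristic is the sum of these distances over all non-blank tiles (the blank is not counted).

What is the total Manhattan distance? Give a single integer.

Answer: 29

Derivation:
Tile 10: at (0,0), goal (2,1), distance |0-2|+|0-1| = 3
Tile 1: at (0,1), goal (0,0), distance |0-0|+|1-0| = 1
Tile 3: at (0,2), goal (0,2), distance |0-0|+|2-2| = 0
Tile 4: at (0,3), goal (0,3), distance |0-0|+|3-3| = 0
Tile 5: at (1,0), goal (1,0), distance |1-1|+|0-0| = 0
Tile 15: at (1,1), goal (3,2), distance |1-3|+|1-2| = 3
Tile 11: at (1,2), goal (2,2), distance |1-2|+|2-2| = 1
Tile 2: at (1,3), goal (0,1), distance |1-0|+|3-1| = 3
Tile 6: at (2,0), goal (1,1), distance |2-1|+|0-1| = 2
Tile 12: at (2,2), goal (2,3), distance |2-2|+|2-3| = 1
Tile 14: at (2,3), goal (3,1), distance |2-3|+|3-1| = 3
Tile 7: at (3,0), goal (1,2), distance |3-1|+|0-2| = 4
Tile 9: at (3,1), goal (2,0), distance |3-2|+|1-0| = 2
Tile 8: at (3,2), goal (1,3), distance |3-1|+|2-3| = 3
Tile 13: at (3,3), goal (3,0), distance |3-3|+|3-0| = 3
Sum: 3 + 1 + 0 + 0 + 0 + 3 + 1 + 3 + 2 + 1 + 3 + 4 + 2 + 3 + 3 = 29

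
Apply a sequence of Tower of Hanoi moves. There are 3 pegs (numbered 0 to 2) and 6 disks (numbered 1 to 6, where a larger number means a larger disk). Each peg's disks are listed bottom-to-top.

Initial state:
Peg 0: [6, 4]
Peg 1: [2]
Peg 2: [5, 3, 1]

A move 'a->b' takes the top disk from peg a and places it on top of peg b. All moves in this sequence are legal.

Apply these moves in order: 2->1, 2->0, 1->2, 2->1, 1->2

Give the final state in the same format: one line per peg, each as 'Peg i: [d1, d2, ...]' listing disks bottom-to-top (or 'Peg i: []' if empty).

After move 1 (2->1):
Peg 0: [6, 4]
Peg 1: [2, 1]
Peg 2: [5, 3]

After move 2 (2->0):
Peg 0: [6, 4, 3]
Peg 1: [2, 1]
Peg 2: [5]

After move 3 (1->2):
Peg 0: [6, 4, 3]
Peg 1: [2]
Peg 2: [5, 1]

After move 4 (2->1):
Peg 0: [6, 4, 3]
Peg 1: [2, 1]
Peg 2: [5]

After move 5 (1->2):
Peg 0: [6, 4, 3]
Peg 1: [2]
Peg 2: [5, 1]

Answer: Peg 0: [6, 4, 3]
Peg 1: [2]
Peg 2: [5, 1]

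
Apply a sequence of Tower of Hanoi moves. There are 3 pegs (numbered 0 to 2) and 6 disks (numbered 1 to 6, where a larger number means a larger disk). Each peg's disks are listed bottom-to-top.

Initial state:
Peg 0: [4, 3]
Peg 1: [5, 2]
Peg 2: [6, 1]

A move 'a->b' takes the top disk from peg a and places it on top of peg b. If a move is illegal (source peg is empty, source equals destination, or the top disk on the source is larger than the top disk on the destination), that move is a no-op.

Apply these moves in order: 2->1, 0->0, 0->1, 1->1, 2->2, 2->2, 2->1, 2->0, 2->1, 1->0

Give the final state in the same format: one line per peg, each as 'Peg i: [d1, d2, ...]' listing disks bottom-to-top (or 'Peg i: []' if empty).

Answer: Peg 0: [4, 3, 1]
Peg 1: [5, 2]
Peg 2: [6]

Derivation:
After move 1 (2->1):
Peg 0: [4, 3]
Peg 1: [5, 2, 1]
Peg 2: [6]

After move 2 (0->0):
Peg 0: [4, 3]
Peg 1: [5, 2, 1]
Peg 2: [6]

After move 3 (0->1):
Peg 0: [4, 3]
Peg 1: [5, 2, 1]
Peg 2: [6]

After move 4 (1->1):
Peg 0: [4, 3]
Peg 1: [5, 2, 1]
Peg 2: [6]

After move 5 (2->2):
Peg 0: [4, 3]
Peg 1: [5, 2, 1]
Peg 2: [6]

After move 6 (2->2):
Peg 0: [4, 3]
Peg 1: [5, 2, 1]
Peg 2: [6]

After move 7 (2->1):
Peg 0: [4, 3]
Peg 1: [5, 2, 1]
Peg 2: [6]

After move 8 (2->0):
Peg 0: [4, 3]
Peg 1: [5, 2, 1]
Peg 2: [6]

After move 9 (2->1):
Peg 0: [4, 3]
Peg 1: [5, 2, 1]
Peg 2: [6]

After move 10 (1->0):
Peg 0: [4, 3, 1]
Peg 1: [5, 2]
Peg 2: [6]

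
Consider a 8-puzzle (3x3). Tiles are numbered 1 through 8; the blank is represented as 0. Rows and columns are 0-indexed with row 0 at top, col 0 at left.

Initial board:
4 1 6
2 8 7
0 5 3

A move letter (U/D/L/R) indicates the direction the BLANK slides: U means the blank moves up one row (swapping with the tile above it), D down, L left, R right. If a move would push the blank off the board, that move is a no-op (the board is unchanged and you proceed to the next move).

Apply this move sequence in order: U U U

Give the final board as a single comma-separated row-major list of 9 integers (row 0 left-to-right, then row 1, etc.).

After move 1 (U):
4 1 6
0 8 7
2 5 3

After move 2 (U):
0 1 6
4 8 7
2 5 3

After move 3 (U):
0 1 6
4 8 7
2 5 3

Answer: 0, 1, 6, 4, 8, 7, 2, 5, 3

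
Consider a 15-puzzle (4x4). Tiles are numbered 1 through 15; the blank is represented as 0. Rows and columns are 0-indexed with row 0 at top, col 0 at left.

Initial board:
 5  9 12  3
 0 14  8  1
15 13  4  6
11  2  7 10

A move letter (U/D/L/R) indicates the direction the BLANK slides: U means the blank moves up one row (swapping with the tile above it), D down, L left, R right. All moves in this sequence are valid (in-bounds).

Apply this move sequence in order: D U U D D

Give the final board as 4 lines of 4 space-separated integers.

After move 1 (D):
 5  9 12  3
15 14  8  1
 0 13  4  6
11  2  7 10

After move 2 (U):
 5  9 12  3
 0 14  8  1
15 13  4  6
11  2  7 10

After move 3 (U):
 0  9 12  3
 5 14  8  1
15 13  4  6
11  2  7 10

After move 4 (D):
 5  9 12  3
 0 14  8  1
15 13  4  6
11  2  7 10

After move 5 (D):
 5  9 12  3
15 14  8  1
 0 13  4  6
11  2  7 10

Answer:  5  9 12  3
15 14  8  1
 0 13  4  6
11  2  7 10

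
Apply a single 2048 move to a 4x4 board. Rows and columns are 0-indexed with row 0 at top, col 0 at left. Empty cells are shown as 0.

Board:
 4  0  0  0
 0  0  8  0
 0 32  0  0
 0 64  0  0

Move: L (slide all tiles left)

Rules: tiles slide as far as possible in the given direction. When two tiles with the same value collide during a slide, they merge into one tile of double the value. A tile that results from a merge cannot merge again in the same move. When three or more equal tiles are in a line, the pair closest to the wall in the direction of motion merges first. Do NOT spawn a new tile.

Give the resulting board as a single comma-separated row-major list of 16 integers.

Slide left:
row 0: [4, 0, 0, 0] -> [4, 0, 0, 0]
row 1: [0, 0, 8, 0] -> [8, 0, 0, 0]
row 2: [0, 32, 0, 0] -> [32, 0, 0, 0]
row 3: [0, 64, 0, 0] -> [64, 0, 0, 0]

Answer: 4, 0, 0, 0, 8, 0, 0, 0, 32, 0, 0, 0, 64, 0, 0, 0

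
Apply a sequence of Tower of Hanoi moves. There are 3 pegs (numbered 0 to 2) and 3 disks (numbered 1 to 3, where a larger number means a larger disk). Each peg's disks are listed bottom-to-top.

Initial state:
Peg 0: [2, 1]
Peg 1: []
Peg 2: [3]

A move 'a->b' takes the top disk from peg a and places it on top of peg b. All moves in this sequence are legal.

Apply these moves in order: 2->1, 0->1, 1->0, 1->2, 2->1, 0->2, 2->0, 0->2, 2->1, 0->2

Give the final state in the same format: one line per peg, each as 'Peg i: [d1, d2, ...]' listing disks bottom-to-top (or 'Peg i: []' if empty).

Answer: Peg 0: []
Peg 1: [3, 1]
Peg 2: [2]

Derivation:
After move 1 (2->1):
Peg 0: [2, 1]
Peg 1: [3]
Peg 2: []

After move 2 (0->1):
Peg 0: [2]
Peg 1: [3, 1]
Peg 2: []

After move 3 (1->0):
Peg 0: [2, 1]
Peg 1: [3]
Peg 2: []

After move 4 (1->2):
Peg 0: [2, 1]
Peg 1: []
Peg 2: [3]

After move 5 (2->1):
Peg 0: [2, 1]
Peg 1: [3]
Peg 2: []

After move 6 (0->2):
Peg 0: [2]
Peg 1: [3]
Peg 2: [1]

After move 7 (2->0):
Peg 0: [2, 1]
Peg 1: [3]
Peg 2: []

After move 8 (0->2):
Peg 0: [2]
Peg 1: [3]
Peg 2: [1]

After move 9 (2->1):
Peg 0: [2]
Peg 1: [3, 1]
Peg 2: []

After move 10 (0->2):
Peg 0: []
Peg 1: [3, 1]
Peg 2: [2]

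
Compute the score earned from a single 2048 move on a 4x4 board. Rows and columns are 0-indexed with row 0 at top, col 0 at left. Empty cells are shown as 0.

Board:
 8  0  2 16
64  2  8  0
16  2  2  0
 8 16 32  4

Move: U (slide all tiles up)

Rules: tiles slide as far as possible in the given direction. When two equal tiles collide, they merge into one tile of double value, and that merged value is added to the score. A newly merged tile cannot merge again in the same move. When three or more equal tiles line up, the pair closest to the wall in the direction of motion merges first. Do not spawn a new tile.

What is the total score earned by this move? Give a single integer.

Slide up:
col 0: [8, 64, 16, 8] -> [8, 64, 16, 8]  score +0 (running 0)
col 1: [0, 2, 2, 16] -> [4, 16, 0, 0]  score +4 (running 4)
col 2: [2, 8, 2, 32] -> [2, 8, 2, 32]  score +0 (running 4)
col 3: [16, 0, 0, 4] -> [16, 4, 0, 0]  score +0 (running 4)
Board after move:
 8  4  2 16
64 16  8  4
16  0  2  0
 8  0 32  0

Answer: 4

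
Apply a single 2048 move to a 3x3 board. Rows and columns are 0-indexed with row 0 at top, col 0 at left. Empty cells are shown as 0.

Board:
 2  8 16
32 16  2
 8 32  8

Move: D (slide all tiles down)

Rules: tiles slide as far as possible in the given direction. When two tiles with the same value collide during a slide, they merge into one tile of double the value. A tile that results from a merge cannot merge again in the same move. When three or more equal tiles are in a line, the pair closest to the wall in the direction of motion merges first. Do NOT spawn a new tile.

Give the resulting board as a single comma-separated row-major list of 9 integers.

Answer: 2, 8, 16, 32, 16, 2, 8, 32, 8

Derivation:
Slide down:
col 0: [2, 32, 8] -> [2, 32, 8]
col 1: [8, 16, 32] -> [8, 16, 32]
col 2: [16, 2, 8] -> [16, 2, 8]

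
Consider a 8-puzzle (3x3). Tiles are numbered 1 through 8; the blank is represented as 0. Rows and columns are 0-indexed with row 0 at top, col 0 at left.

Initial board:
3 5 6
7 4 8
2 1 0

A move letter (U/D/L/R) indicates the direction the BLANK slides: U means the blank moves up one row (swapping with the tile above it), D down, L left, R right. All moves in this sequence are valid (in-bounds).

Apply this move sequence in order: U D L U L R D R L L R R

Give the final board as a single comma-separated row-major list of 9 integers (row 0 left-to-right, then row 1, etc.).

After move 1 (U):
3 5 6
7 4 0
2 1 8

After move 2 (D):
3 5 6
7 4 8
2 1 0

After move 3 (L):
3 5 6
7 4 8
2 0 1

After move 4 (U):
3 5 6
7 0 8
2 4 1

After move 5 (L):
3 5 6
0 7 8
2 4 1

After move 6 (R):
3 5 6
7 0 8
2 4 1

After move 7 (D):
3 5 6
7 4 8
2 0 1

After move 8 (R):
3 5 6
7 4 8
2 1 0

After move 9 (L):
3 5 6
7 4 8
2 0 1

After move 10 (L):
3 5 6
7 4 8
0 2 1

After move 11 (R):
3 5 6
7 4 8
2 0 1

After move 12 (R):
3 5 6
7 4 8
2 1 0

Answer: 3, 5, 6, 7, 4, 8, 2, 1, 0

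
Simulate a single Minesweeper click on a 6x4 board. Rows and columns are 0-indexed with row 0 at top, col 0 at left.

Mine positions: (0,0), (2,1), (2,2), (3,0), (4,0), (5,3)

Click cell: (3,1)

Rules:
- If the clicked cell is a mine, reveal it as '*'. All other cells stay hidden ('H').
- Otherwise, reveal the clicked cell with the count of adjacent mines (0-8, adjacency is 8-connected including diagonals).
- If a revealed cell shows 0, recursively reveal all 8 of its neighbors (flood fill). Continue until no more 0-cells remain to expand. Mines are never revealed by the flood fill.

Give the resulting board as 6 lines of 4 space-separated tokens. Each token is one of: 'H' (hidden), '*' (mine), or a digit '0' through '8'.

H H H H
H H H H
H H H H
H 4 H H
H H H H
H H H H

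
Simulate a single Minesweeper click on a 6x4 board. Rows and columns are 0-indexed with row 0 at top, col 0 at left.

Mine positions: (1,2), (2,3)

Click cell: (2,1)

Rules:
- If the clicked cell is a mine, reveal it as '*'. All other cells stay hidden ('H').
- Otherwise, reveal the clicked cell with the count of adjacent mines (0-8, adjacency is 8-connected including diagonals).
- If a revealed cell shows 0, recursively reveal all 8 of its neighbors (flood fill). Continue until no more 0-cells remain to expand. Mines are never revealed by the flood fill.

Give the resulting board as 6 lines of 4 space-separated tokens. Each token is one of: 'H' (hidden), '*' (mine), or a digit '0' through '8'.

H H H H
H H H H
H 1 H H
H H H H
H H H H
H H H H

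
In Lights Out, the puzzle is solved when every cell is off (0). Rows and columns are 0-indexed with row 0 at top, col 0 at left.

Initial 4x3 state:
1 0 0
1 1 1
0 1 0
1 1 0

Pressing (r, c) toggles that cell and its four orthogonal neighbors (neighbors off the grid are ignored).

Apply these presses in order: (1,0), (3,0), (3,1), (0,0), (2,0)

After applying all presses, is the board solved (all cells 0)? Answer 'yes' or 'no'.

Answer: no

Derivation:
After press 1 at (1,0):
0 0 0
0 0 1
1 1 0
1 1 0

After press 2 at (3,0):
0 0 0
0 0 1
0 1 0
0 0 0

After press 3 at (3,1):
0 0 0
0 0 1
0 0 0
1 1 1

After press 4 at (0,0):
1 1 0
1 0 1
0 0 0
1 1 1

After press 5 at (2,0):
1 1 0
0 0 1
1 1 0
0 1 1

Lights still on: 7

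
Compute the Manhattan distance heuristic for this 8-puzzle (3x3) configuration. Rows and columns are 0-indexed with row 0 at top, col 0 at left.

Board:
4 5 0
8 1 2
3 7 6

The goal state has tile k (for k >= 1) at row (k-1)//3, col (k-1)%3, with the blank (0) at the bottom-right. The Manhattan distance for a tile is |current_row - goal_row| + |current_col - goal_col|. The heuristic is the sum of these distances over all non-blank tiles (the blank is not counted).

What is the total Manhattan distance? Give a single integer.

Tile 4: at (0,0), goal (1,0), distance |0-1|+|0-0| = 1
Tile 5: at (0,1), goal (1,1), distance |0-1|+|1-1| = 1
Tile 8: at (1,0), goal (2,1), distance |1-2|+|0-1| = 2
Tile 1: at (1,1), goal (0,0), distance |1-0|+|1-0| = 2
Tile 2: at (1,2), goal (0,1), distance |1-0|+|2-1| = 2
Tile 3: at (2,0), goal (0,2), distance |2-0|+|0-2| = 4
Tile 7: at (2,1), goal (2,0), distance |2-2|+|1-0| = 1
Tile 6: at (2,2), goal (1,2), distance |2-1|+|2-2| = 1
Sum: 1 + 1 + 2 + 2 + 2 + 4 + 1 + 1 = 14

Answer: 14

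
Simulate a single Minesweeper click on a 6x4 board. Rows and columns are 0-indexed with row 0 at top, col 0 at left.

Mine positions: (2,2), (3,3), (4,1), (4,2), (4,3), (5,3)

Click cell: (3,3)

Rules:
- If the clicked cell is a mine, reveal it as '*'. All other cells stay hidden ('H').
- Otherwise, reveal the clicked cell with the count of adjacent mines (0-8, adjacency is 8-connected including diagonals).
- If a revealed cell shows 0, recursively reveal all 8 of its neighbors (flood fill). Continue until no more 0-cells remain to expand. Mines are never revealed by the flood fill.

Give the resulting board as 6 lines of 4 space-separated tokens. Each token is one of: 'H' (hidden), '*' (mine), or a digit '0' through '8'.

H H H H
H H H H
H H H H
H H H *
H H H H
H H H H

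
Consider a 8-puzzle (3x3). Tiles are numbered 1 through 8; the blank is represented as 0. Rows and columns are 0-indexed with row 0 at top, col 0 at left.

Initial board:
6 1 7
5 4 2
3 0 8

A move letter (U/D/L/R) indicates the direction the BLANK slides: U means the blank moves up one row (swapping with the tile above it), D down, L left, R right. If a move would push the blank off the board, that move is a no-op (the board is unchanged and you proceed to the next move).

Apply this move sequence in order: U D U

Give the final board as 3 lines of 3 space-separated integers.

After move 1 (U):
6 1 7
5 0 2
3 4 8

After move 2 (D):
6 1 7
5 4 2
3 0 8

After move 3 (U):
6 1 7
5 0 2
3 4 8

Answer: 6 1 7
5 0 2
3 4 8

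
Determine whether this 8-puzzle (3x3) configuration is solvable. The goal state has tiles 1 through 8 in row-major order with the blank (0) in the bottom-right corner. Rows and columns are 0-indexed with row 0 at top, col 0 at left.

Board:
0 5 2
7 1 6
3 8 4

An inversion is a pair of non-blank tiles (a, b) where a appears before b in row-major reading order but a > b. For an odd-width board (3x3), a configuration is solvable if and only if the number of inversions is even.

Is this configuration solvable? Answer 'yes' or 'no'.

Inversions (pairs i<j in row-major order where tile[i] > tile[j] > 0): 12
12 is even, so the puzzle is solvable.

Answer: yes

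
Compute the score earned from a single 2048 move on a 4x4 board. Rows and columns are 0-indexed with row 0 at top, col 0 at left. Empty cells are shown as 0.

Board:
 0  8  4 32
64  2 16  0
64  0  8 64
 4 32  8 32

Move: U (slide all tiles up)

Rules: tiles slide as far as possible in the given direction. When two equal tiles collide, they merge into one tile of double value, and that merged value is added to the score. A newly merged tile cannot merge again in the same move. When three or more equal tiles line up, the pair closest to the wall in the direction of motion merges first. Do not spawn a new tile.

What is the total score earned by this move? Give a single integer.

Slide up:
col 0: [0, 64, 64, 4] -> [128, 4, 0, 0]  score +128 (running 128)
col 1: [8, 2, 0, 32] -> [8, 2, 32, 0]  score +0 (running 128)
col 2: [4, 16, 8, 8] -> [4, 16, 16, 0]  score +16 (running 144)
col 3: [32, 0, 64, 32] -> [32, 64, 32, 0]  score +0 (running 144)
Board after move:
128   8   4  32
  4   2  16  64
  0  32  16  32
  0   0   0   0

Answer: 144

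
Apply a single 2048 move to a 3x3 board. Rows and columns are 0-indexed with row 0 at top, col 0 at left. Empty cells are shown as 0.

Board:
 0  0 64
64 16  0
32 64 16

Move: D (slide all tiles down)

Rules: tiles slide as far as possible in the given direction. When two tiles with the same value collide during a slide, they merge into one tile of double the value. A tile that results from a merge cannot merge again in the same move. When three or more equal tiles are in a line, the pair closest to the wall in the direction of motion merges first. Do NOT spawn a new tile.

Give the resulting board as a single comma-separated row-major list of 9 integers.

Slide down:
col 0: [0, 64, 32] -> [0, 64, 32]
col 1: [0, 16, 64] -> [0, 16, 64]
col 2: [64, 0, 16] -> [0, 64, 16]

Answer: 0, 0, 0, 64, 16, 64, 32, 64, 16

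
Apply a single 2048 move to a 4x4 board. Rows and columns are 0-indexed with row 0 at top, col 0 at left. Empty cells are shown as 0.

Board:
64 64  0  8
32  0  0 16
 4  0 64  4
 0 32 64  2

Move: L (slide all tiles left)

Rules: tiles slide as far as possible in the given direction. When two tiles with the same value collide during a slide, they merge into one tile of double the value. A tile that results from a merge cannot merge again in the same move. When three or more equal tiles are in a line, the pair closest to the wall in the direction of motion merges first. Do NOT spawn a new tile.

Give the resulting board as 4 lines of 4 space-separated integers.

Answer: 128   8   0   0
 32  16   0   0
  4  64   4   0
 32  64   2   0

Derivation:
Slide left:
row 0: [64, 64, 0, 8] -> [128, 8, 0, 0]
row 1: [32, 0, 0, 16] -> [32, 16, 0, 0]
row 2: [4, 0, 64, 4] -> [4, 64, 4, 0]
row 3: [0, 32, 64, 2] -> [32, 64, 2, 0]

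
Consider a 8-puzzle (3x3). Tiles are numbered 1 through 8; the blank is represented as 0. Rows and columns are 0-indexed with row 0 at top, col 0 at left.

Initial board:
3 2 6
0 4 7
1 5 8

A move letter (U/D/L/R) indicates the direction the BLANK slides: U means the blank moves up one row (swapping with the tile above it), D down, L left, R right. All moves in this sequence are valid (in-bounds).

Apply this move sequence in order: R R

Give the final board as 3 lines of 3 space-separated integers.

After move 1 (R):
3 2 6
4 0 7
1 5 8

After move 2 (R):
3 2 6
4 7 0
1 5 8

Answer: 3 2 6
4 7 0
1 5 8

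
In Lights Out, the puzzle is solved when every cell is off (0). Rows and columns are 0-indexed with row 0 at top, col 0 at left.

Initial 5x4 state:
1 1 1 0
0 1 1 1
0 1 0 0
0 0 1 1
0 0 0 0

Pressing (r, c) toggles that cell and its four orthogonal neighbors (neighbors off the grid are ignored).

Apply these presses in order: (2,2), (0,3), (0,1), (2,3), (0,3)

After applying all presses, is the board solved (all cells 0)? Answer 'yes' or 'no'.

After press 1 at (2,2):
1 1 1 0
0 1 0 1
0 0 1 1
0 0 0 1
0 0 0 0

After press 2 at (0,3):
1 1 0 1
0 1 0 0
0 0 1 1
0 0 0 1
0 0 0 0

After press 3 at (0,1):
0 0 1 1
0 0 0 0
0 0 1 1
0 0 0 1
0 0 0 0

After press 4 at (2,3):
0 0 1 1
0 0 0 1
0 0 0 0
0 0 0 0
0 0 0 0

After press 5 at (0,3):
0 0 0 0
0 0 0 0
0 0 0 0
0 0 0 0
0 0 0 0

Lights still on: 0

Answer: yes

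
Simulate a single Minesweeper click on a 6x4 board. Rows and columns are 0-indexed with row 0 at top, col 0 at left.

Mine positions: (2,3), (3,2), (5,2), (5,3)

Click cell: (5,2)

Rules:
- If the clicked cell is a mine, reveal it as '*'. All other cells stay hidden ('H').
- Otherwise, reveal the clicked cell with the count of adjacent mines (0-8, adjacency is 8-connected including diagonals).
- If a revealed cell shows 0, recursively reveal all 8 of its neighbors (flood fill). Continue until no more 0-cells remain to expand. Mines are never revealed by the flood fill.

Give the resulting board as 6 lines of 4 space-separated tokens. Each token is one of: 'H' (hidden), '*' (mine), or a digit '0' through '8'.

H H H H
H H H H
H H H H
H H H H
H H H H
H H * H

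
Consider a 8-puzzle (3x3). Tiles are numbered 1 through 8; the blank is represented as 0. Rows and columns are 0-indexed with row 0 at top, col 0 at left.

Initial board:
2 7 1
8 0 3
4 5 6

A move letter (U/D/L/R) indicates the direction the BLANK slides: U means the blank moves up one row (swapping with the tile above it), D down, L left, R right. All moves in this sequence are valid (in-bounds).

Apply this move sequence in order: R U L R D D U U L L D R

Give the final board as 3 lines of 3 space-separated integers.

After move 1 (R):
2 7 1
8 3 0
4 5 6

After move 2 (U):
2 7 0
8 3 1
4 5 6

After move 3 (L):
2 0 7
8 3 1
4 5 6

After move 4 (R):
2 7 0
8 3 1
4 5 6

After move 5 (D):
2 7 1
8 3 0
4 5 6

After move 6 (D):
2 7 1
8 3 6
4 5 0

After move 7 (U):
2 7 1
8 3 0
4 5 6

After move 8 (U):
2 7 0
8 3 1
4 5 6

After move 9 (L):
2 0 7
8 3 1
4 5 6

After move 10 (L):
0 2 7
8 3 1
4 5 6

After move 11 (D):
8 2 7
0 3 1
4 5 6

After move 12 (R):
8 2 7
3 0 1
4 5 6

Answer: 8 2 7
3 0 1
4 5 6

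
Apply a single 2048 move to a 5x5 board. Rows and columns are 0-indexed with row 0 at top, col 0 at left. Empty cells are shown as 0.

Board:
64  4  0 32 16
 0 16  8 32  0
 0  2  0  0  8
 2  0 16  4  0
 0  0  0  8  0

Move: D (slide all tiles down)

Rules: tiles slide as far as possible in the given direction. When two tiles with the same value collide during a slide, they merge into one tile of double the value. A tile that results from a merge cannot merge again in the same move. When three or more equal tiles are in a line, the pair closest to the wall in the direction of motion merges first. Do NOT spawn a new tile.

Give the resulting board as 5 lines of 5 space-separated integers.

Answer:  0  0  0  0  0
 0  0  0  0  0
 0  4  0 64  0
64 16  8  4 16
 2  2 16  8  8

Derivation:
Slide down:
col 0: [64, 0, 0, 2, 0] -> [0, 0, 0, 64, 2]
col 1: [4, 16, 2, 0, 0] -> [0, 0, 4, 16, 2]
col 2: [0, 8, 0, 16, 0] -> [0, 0, 0, 8, 16]
col 3: [32, 32, 0, 4, 8] -> [0, 0, 64, 4, 8]
col 4: [16, 0, 8, 0, 0] -> [0, 0, 0, 16, 8]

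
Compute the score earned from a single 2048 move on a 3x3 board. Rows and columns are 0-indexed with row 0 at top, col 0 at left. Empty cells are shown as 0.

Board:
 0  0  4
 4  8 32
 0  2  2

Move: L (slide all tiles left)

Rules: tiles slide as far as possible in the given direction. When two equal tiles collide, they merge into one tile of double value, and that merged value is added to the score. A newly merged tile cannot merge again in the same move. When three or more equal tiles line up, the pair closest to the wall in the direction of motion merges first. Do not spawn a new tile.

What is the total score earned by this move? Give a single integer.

Answer: 4

Derivation:
Slide left:
row 0: [0, 0, 4] -> [4, 0, 0]  score +0 (running 0)
row 1: [4, 8, 32] -> [4, 8, 32]  score +0 (running 0)
row 2: [0, 2, 2] -> [4, 0, 0]  score +4 (running 4)
Board after move:
 4  0  0
 4  8 32
 4  0  0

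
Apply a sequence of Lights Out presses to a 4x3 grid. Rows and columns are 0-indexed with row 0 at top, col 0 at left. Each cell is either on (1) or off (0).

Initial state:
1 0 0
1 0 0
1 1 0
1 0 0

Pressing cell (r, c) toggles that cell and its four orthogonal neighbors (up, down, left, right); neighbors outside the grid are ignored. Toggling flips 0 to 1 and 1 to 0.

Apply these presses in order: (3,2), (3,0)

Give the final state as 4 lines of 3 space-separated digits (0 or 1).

Answer: 1 0 0
1 0 0
0 1 1
0 0 1

Derivation:
After press 1 at (3,2):
1 0 0
1 0 0
1 1 1
1 1 1

After press 2 at (3,0):
1 0 0
1 0 0
0 1 1
0 0 1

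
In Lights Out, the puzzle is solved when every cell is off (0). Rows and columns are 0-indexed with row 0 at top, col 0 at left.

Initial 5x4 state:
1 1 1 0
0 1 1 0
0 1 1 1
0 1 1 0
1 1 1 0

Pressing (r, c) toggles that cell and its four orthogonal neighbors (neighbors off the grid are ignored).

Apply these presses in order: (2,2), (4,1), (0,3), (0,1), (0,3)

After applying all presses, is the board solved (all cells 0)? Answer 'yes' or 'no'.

After press 1 at (2,2):
1 1 1 0
0 1 0 0
0 0 0 0
0 1 0 0
1 1 1 0

After press 2 at (4,1):
1 1 1 0
0 1 0 0
0 0 0 0
0 0 0 0
0 0 0 0

After press 3 at (0,3):
1 1 0 1
0 1 0 1
0 0 0 0
0 0 0 0
0 0 0 0

After press 4 at (0,1):
0 0 1 1
0 0 0 1
0 0 0 0
0 0 0 0
0 0 0 0

After press 5 at (0,3):
0 0 0 0
0 0 0 0
0 0 0 0
0 0 0 0
0 0 0 0

Lights still on: 0

Answer: yes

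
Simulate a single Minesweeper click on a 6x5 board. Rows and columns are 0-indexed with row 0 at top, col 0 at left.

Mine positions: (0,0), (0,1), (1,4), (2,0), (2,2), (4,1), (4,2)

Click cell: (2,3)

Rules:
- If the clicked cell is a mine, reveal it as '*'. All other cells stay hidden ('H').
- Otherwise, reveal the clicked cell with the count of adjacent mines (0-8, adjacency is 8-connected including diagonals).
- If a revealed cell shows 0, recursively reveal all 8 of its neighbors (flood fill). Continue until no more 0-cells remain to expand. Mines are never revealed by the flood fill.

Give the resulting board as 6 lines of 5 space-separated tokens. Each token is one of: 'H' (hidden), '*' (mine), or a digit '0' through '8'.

H H H H H
H H H H H
H H H 2 H
H H H H H
H H H H H
H H H H H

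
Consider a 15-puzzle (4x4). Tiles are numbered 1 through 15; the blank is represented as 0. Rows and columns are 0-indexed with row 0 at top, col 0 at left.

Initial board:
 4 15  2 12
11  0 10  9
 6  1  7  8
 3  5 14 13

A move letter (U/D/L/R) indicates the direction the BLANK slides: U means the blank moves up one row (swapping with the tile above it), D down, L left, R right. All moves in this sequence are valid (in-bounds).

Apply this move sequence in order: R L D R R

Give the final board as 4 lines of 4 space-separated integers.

After move 1 (R):
 4 15  2 12
11 10  0  9
 6  1  7  8
 3  5 14 13

After move 2 (L):
 4 15  2 12
11  0 10  9
 6  1  7  8
 3  5 14 13

After move 3 (D):
 4 15  2 12
11  1 10  9
 6  0  7  8
 3  5 14 13

After move 4 (R):
 4 15  2 12
11  1 10  9
 6  7  0  8
 3  5 14 13

After move 5 (R):
 4 15  2 12
11  1 10  9
 6  7  8  0
 3  5 14 13

Answer:  4 15  2 12
11  1 10  9
 6  7  8  0
 3  5 14 13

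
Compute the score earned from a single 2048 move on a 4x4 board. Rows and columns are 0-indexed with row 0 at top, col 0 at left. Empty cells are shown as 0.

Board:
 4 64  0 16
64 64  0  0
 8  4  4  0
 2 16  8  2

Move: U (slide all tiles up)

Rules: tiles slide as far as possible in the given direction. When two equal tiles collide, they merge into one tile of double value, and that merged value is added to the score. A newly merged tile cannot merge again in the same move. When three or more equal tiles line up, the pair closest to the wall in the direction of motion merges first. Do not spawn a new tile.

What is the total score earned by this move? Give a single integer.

Slide up:
col 0: [4, 64, 8, 2] -> [4, 64, 8, 2]  score +0 (running 0)
col 1: [64, 64, 4, 16] -> [128, 4, 16, 0]  score +128 (running 128)
col 2: [0, 0, 4, 8] -> [4, 8, 0, 0]  score +0 (running 128)
col 3: [16, 0, 0, 2] -> [16, 2, 0, 0]  score +0 (running 128)
Board after move:
  4 128   4  16
 64   4   8   2
  8  16   0   0
  2   0   0   0

Answer: 128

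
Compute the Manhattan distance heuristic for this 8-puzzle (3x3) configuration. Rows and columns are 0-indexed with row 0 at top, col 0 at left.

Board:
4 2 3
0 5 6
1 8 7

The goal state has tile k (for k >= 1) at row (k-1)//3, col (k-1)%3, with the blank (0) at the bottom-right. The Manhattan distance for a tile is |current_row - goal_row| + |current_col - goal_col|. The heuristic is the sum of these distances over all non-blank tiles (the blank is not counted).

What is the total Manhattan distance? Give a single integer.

Answer: 5

Derivation:
Tile 4: (0,0)->(1,0) = 1
Tile 2: (0,1)->(0,1) = 0
Tile 3: (0,2)->(0,2) = 0
Tile 5: (1,1)->(1,1) = 0
Tile 6: (1,2)->(1,2) = 0
Tile 1: (2,0)->(0,0) = 2
Tile 8: (2,1)->(2,1) = 0
Tile 7: (2,2)->(2,0) = 2
Sum: 1 + 0 + 0 + 0 + 0 + 2 + 0 + 2 = 5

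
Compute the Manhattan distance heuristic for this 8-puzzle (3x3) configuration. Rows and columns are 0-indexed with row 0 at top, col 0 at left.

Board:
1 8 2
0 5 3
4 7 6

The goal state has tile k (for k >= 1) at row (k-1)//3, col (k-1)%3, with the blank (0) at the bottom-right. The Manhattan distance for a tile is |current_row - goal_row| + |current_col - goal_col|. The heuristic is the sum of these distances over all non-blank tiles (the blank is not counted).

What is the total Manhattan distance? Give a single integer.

Tile 1: at (0,0), goal (0,0), distance |0-0|+|0-0| = 0
Tile 8: at (0,1), goal (2,1), distance |0-2|+|1-1| = 2
Tile 2: at (0,2), goal (0,1), distance |0-0|+|2-1| = 1
Tile 5: at (1,1), goal (1,1), distance |1-1|+|1-1| = 0
Tile 3: at (1,2), goal (0,2), distance |1-0|+|2-2| = 1
Tile 4: at (2,0), goal (1,0), distance |2-1|+|0-0| = 1
Tile 7: at (2,1), goal (2,0), distance |2-2|+|1-0| = 1
Tile 6: at (2,2), goal (1,2), distance |2-1|+|2-2| = 1
Sum: 0 + 2 + 1 + 0 + 1 + 1 + 1 + 1 = 7

Answer: 7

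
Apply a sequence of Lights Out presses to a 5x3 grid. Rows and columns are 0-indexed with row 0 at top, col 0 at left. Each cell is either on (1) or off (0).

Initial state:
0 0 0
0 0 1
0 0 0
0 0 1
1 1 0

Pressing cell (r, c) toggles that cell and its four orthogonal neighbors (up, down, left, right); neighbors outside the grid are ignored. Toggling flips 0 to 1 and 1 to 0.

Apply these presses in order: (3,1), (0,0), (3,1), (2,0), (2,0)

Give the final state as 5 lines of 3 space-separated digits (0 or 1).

After press 1 at (3,1):
0 0 0
0 0 1
0 1 0
1 1 0
1 0 0

After press 2 at (0,0):
1 1 0
1 0 1
0 1 0
1 1 0
1 0 0

After press 3 at (3,1):
1 1 0
1 0 1
0 0 0
0 0 1
1 1 0

After press 4 at (2,0):
1 1 0
0 0 1
1 1 0
1 0 1
1 1 0

After press 5 at (2,0):
1 1 0
1 0 1
0 0 0
0 0 1
1 1 0

Answer: 1 1 0
1 0 1
0 0 0
0 0 1
1 1 0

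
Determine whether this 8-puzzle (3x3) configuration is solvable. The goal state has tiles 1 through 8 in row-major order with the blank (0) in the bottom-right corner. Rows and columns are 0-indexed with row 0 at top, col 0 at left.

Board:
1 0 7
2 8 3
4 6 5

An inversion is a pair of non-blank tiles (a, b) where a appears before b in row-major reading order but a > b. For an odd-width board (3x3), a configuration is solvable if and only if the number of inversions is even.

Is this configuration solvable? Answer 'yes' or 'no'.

Answer: yes

Derivation:
Inversions (pairs i<j in row-major order where tile[i] > tile[j] > 0): 10
10 is even, so the puzzle is solvable.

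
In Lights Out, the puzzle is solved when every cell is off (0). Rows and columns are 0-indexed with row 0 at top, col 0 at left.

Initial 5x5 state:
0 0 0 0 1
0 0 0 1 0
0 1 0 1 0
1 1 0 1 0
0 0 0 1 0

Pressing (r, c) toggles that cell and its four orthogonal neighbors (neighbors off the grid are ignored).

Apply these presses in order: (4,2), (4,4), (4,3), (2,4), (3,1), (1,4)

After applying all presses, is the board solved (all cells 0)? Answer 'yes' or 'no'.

Answer: yes

Derivation:
After press 1 at (4,2):
0 0 0 0 1
0 0 0 1 0
0 1 0 1 0
1 1 1 1 0
0 1 1 0 0

After press 2 at (4,4):
0 0 0 0 1
0 0 0 1 0
0 1 0 1 0
1 1 1 1 1
0 1 1 1 1

After press 3 at (4,3):
0 0 0 0 1
0 0 0 1 0
0 1 0 1 0
1 1 1 0 1
0 1 0 0 0

After press 4 at (2,4):
0 0 0 0 1
0 0 0 1 1
0 1 0 0 1
1 1 1 0 0
0 1 0 0 0

After press 5 at (3,1):
0 0 0 0 1
0 0 0 1 1
0 0 0 0 1
0 0 0 0 0
0 0 0 0 0

After press 6 at (1,4):
0 0 0 0 0
0 0 0 0 0
0 0 0 0 0
0 0 0 0 0
0 0 0 0 0

Lights still on: 0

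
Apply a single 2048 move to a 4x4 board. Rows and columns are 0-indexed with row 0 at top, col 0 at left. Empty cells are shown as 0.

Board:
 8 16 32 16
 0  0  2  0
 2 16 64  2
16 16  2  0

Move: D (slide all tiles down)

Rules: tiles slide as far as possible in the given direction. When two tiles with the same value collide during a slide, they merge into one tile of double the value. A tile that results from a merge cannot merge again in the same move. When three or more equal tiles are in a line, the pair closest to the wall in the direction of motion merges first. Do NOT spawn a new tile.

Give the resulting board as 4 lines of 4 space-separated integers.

Slide down:
col 0: [8, 0, 2, 16] -> [0, 8, 2, 16]
col 1: [16, 0, 16, 16] -> [0, 0, 16, 32]
col 2: [32, 2, 64, 2] -> [32, 2, 64, 2]
col 3: [16, 0, 2, 0] -> [0, 0, 16, 2]

Answer:  0  0 32  0
 8  0  2  0
 2 16 64 16
16 32  2  2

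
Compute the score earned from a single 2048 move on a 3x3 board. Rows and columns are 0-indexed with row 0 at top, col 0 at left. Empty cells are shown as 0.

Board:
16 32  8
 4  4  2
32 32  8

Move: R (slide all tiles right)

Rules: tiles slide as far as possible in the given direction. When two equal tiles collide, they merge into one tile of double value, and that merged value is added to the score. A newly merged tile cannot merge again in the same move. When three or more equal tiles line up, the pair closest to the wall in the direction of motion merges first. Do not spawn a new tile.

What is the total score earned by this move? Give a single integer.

Answer: 72

Derivation:
Slide right:
row 0: [16, 32, 8] -> [16, 32, 8]  score +0 (running 0)
row 1: [4, 4, 2] -> [0, 8, 2]  score +8 (running 8)
row 2: [32, 32, 8] -> [0, 64, 8]  score +64 (running 72)
Board after move:
16 32  8
 0  8  2
 0 64  8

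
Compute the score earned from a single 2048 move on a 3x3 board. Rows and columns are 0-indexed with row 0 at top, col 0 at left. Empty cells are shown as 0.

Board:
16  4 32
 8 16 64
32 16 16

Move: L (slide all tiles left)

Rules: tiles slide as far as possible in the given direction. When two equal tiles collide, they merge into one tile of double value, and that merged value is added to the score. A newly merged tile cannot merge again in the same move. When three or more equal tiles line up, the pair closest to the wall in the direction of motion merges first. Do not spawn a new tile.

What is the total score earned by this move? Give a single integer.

Slide left:
row 0: [16, 4, 32] -> [16, 4, 32]  score +0 (running 0)
row 1: [8, 16, 64] -> [8, 16, 64]  score +0 (running 0)
row 2: [32, 16, 16] -> [32, 32, 0]  score +32 (running 32)
Board after move:
16  4 32
 8 16 64
32 32  0

Answer: 32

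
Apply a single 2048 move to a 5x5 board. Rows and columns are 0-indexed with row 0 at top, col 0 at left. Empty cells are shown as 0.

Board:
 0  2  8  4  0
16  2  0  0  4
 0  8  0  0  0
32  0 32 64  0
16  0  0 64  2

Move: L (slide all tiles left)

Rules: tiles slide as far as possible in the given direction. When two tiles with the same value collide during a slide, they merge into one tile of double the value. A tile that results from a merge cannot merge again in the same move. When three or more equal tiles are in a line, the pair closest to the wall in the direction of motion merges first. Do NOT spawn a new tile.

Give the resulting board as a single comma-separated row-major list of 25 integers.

Slide left:
row 0: [0, 2, 8, 4, 0] -> [2, 8, 4, 0, 0]
row 1: [16, 2, 0, 0, 4] -> [16, 2, 4, 0, 0]
row 2: [0, 8, 0, 0, 0] -> [8, 0, 0, 0, 0]
row 3: [32, 0, 32, 64, 0] -> [64, 64, 0, 0, 0]
row 4: [16, 0, 0, 64, 2] -> [16, 64, 2, 0, 0]

Answer: 2, 8, 4, 0, 0, 16, 2, 4, 0, 0, 8, 0, 0, 0, 0, 64, 64, 0, 0, 0, 16, 64, 2, 0, 0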